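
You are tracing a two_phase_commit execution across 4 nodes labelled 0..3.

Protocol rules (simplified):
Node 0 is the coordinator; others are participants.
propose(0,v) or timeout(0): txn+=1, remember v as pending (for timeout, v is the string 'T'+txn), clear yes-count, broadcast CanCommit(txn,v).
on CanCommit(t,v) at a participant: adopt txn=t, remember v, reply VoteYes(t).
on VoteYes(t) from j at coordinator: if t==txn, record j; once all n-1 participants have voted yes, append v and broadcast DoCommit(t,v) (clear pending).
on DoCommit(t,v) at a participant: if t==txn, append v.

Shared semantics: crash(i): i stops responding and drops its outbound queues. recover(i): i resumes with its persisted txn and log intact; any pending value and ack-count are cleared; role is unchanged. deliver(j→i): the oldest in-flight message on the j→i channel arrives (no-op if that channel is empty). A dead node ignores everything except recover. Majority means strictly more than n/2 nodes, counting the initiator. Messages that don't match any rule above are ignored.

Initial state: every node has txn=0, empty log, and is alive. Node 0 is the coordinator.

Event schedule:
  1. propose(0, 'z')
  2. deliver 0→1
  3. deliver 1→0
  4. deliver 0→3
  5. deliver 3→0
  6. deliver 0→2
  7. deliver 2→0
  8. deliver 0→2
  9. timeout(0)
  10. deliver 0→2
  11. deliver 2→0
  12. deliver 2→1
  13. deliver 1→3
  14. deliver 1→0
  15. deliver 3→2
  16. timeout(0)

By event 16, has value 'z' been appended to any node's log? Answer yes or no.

yes

1. propose(0,'z'):  <0:coor t1 ->
2. deliver 0→1:  <1:part t1 ->
3. deliver 1→0:  nop
4. deliver 0→3:  <3:part t1 ->
5. deliver 3→0:  nop
6. deliver 0→2:  <2:part t1 ->
7. deliver 2→0:  <0:coor t1 z>
8. deliver 0→2:  <2:part t1 z>
9. timeout(0):  <0:coor t2 z>
10. deliver 0→2:  <2:part t2 z>
11. deliver 2→0:  nop
12. deliver 2→1:  nop
13. deliver 1→3:  nop
14. deliver 1→0:  nop
15. deliver 3→2:  nop
16. timeout(0):  <0:coor t3 z>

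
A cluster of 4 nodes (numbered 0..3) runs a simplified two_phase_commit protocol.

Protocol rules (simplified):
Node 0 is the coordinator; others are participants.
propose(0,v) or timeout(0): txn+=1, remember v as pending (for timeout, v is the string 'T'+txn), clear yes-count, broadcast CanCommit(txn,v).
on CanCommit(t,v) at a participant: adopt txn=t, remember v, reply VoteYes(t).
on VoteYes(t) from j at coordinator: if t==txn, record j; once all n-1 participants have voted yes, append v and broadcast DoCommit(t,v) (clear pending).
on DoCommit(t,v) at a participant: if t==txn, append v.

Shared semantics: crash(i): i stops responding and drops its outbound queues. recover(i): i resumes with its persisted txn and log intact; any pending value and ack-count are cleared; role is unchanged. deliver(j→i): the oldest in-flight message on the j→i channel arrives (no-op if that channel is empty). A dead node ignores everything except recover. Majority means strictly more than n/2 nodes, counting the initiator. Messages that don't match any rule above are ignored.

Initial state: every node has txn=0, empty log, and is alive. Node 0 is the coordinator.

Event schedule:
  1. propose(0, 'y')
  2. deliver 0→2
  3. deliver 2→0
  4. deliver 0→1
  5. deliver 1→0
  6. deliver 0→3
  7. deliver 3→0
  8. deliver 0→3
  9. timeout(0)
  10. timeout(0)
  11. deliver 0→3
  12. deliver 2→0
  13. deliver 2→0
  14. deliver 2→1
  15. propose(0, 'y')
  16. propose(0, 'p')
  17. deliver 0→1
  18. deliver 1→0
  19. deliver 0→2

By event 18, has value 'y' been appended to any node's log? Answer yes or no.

[1] propose(0,'y') → N0(coor t1 [-])
[2] deliver 0→2 → N2(part t1 [-])
[3] deliver 2→0 → ∅
[4] deliver 0→1 → N1(part t1 [-])
[5] deliver 1→0 → ∅
[6] deliver 0→3 → N3(part t1 [-])
[7] deliver 3→0 → N0(coor t1 [y])
[8] deliver 0→3 → N3(part t1 [y])
[9] timeout(0) → N0(coor t2 [y])
[10] timeout(0) → N0(coor t3 [y])
[11] deliver 0→3 → N3(part t2 [y])
[12] deliver 2→0 → ∅
[13] deliver 2→0 → ∅
[14] deliver 2→1 → ∅
[15] propose(0,'y') → N0(coor t4 [y])
[16] propose(0,'p') → N0(coor t5 [y])
[17] deliver 0→1 → N1(part t1 [y])
[18] deliver 1→0 → ∅

yes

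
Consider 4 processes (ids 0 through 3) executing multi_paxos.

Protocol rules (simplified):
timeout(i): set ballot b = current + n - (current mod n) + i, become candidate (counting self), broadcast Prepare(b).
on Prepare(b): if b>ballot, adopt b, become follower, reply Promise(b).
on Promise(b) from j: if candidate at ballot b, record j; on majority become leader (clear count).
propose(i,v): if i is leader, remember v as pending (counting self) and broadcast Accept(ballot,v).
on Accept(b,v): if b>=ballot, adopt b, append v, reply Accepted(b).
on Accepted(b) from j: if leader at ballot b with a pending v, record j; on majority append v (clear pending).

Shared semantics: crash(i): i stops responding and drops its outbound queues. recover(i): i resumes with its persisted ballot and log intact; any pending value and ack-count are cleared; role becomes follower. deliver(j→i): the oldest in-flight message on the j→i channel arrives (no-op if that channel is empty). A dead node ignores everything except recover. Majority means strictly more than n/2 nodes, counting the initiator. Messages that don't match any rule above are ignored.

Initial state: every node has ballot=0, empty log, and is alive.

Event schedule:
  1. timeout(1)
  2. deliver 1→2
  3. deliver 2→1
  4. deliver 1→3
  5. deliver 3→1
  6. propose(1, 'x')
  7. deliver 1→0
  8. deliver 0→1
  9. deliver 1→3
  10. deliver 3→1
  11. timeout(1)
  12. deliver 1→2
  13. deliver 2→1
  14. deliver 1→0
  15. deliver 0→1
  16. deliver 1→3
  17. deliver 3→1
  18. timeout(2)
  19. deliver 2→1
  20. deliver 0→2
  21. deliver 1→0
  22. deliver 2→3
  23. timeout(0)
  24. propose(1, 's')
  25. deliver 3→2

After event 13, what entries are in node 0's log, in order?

empty

step 1 timeout(1): 1={cand,b=5,log=-}
step 2 deliver 1→2: 2={foll,b=5,log=-}
step 3 deliver 2→1: —
step 4 deliver 1→3: 3={foll,b=5,log=-}
step 5 deliver 3→1: 1={lead,b=5,log=-}
step 6 propose(1,'x'): —
step 7 deliver 1→0: 0={foll,b=5,log=-}
step 8 deliver 0→1: —
step 9 deliver 1→3: 3={foll,b=5,log=x}
step 10 deliver 3→1: —
step 11 timeout(1): 1={cand,b=9,log=-}
step 12 deliver 1→2: 2={foll,b=5,log=x}
step 13 deliver 2→1: —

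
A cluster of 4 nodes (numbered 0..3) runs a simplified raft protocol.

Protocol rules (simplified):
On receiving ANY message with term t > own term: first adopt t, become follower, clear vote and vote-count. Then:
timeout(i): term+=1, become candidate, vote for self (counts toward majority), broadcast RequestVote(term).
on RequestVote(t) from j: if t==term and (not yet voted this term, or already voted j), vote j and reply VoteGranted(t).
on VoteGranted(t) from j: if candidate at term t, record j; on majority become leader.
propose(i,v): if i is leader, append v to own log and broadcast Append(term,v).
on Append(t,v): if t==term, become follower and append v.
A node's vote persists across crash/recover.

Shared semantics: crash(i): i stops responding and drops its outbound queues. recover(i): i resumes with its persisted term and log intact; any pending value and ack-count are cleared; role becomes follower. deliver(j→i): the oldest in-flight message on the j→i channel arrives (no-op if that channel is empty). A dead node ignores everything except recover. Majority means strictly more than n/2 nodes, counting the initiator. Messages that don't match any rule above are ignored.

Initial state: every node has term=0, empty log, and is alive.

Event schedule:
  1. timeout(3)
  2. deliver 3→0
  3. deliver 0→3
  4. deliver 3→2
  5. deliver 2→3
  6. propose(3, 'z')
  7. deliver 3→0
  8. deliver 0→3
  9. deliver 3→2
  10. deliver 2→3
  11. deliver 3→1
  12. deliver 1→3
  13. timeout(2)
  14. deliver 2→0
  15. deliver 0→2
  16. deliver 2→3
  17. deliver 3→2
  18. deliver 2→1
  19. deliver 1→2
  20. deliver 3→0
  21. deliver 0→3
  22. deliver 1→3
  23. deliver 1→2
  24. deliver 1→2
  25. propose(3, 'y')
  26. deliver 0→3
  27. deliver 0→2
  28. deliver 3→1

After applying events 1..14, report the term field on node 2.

2

after 1 — timeout(3): n3:cand/t1/[-]
after 2 — deliver 3→0: n0:foll/t1/[-]
after 3 — deliver 0→3: ·
after 4 — deliver 3→2: n2:foll/t1/[-]
after 5 — deliver 2→3: n3:lead/t1/[-]
after 6 — propose(3,'z'): n3:lead/t1/[z]
after 7 — deliver 3→0: n0:foll/t1/[z]
after 8 — deliver 0→3: ·
after 9 — deliver 3→2: n2:foll/t1/[z]
after 10 — deliver 2→3: ·
after 11 — deliver 3→1: n1:foll/t1/[-]
after 12 — deliver 1→3: ·
after 13 — timeout(2): n2:cand/t2/[z]
after 14 — deliver 2→0: n0:foll/t2/[z]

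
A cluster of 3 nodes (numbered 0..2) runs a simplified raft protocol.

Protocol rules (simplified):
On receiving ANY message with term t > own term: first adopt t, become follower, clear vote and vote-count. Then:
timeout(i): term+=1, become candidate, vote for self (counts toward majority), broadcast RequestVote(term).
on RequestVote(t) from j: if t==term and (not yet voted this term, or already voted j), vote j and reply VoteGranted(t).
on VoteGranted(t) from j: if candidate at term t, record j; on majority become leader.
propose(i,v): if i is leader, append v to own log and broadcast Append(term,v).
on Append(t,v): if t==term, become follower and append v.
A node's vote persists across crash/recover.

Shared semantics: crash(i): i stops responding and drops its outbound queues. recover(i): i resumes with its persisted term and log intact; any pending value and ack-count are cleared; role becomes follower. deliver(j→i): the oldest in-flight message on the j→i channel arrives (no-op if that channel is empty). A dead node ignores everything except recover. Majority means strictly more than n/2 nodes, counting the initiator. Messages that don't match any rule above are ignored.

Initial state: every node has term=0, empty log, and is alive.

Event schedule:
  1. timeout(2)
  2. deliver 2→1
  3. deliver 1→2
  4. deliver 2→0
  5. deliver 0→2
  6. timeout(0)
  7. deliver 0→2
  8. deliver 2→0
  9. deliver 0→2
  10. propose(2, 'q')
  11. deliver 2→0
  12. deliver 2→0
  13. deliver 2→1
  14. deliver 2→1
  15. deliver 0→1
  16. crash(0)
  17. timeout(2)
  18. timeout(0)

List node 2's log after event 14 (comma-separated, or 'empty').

e1 timeout(2): 2[cand,t=1,-]
e2 deliver 2→1: 1[foll,t=1,-]
e3 deliver 1→2: 2[lead,t=1,-]
e4 deliver 2→0: 0[foll,t=1,-]
e5 deliver 0→2: ·
e6 timeout(0): 0[cand,t=2,-]
e7 deliver 0→2: 2[foll,t=2,-]
e8 deliver 2→0: 0[lead,t=2,-]
e9 deliver 0→2: ·
e10 propose(2,'q'): ·
e11 deliver 2→0: ·
e12 deliver 2→0: ·
e13 deliver 2→1: ·
e14 deliver 2→1: ·

empty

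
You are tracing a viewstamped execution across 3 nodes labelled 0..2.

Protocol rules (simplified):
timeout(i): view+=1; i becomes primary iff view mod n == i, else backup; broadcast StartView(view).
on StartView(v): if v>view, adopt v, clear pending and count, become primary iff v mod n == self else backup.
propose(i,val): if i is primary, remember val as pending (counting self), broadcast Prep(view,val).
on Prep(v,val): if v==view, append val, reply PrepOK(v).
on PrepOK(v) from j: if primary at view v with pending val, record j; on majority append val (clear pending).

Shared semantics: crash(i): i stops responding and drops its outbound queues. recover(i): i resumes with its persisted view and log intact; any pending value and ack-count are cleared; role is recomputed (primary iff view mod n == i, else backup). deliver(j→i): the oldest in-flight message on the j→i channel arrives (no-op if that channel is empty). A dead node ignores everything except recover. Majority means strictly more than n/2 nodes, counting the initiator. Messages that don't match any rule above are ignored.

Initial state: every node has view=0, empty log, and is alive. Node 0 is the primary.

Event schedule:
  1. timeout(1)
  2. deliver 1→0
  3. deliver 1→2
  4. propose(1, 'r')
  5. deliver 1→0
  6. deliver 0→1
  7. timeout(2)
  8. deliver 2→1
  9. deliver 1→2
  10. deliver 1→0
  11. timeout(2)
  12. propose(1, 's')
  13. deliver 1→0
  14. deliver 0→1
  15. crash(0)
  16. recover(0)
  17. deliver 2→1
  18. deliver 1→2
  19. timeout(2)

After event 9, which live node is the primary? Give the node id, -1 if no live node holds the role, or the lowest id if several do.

2

after 1 — timeout(1): n1:prim/v1/[-]
after 2 — deliver 1→0: n0:back/v1/[-]
after 3 — deliver 1→2: n2:back/v1/[-]
after 4 — propose(1,'r'): ·
after 5 — deliver 1→0: n0:back/v1/[r]
after 6 — deliver 0→1: n1:prim/v1/[r]
after 7 — timeout(2): n2:prim/v2/[-]
after 8 — deliver 2→1: n1:back/v2/[r]
after 9 — deliver 1→2: ·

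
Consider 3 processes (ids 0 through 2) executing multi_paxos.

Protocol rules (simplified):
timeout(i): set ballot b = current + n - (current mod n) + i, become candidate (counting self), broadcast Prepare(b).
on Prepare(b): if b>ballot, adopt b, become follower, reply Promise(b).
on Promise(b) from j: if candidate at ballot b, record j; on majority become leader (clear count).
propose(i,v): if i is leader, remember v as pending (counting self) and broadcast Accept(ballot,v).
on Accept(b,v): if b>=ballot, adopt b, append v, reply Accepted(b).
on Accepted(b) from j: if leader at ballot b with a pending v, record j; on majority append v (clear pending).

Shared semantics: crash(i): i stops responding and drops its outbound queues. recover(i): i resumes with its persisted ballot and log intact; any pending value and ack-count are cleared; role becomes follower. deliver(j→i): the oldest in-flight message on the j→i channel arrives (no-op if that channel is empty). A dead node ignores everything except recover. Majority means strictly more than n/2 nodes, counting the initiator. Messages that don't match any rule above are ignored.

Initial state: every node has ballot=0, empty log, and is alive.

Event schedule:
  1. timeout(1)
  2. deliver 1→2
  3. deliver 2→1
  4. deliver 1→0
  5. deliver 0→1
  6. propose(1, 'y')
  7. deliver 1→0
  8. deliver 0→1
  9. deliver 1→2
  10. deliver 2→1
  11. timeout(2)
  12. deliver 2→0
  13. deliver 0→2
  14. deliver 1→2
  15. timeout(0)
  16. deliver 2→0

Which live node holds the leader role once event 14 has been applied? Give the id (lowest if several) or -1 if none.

1

1. timeout(1):  <1:cand b4 ->
2. deliver 1→2:  <2:foll b4 ->
3. deliver 2→1:  <1:lead b4 ->
4. deliver 1→0:  <0:foll b4 ->
5. deliver 0→1:  nop
6. propose(1,'y'):  nop
7. deliver 1→0:  <0:foll b4 y>
8. deliver 0→1:  <1:lead b4 y>
9. deliver 1→2:  <2:foll b4 y>
10. deliver 2→1:  nop
11. timeout(2):  <2:cand b8 y>
12. deliver 2→0:  <0:foll b8 y>
13. deliver 0→2:  <2:lead b8 y>
14. deliver 1→2:  nop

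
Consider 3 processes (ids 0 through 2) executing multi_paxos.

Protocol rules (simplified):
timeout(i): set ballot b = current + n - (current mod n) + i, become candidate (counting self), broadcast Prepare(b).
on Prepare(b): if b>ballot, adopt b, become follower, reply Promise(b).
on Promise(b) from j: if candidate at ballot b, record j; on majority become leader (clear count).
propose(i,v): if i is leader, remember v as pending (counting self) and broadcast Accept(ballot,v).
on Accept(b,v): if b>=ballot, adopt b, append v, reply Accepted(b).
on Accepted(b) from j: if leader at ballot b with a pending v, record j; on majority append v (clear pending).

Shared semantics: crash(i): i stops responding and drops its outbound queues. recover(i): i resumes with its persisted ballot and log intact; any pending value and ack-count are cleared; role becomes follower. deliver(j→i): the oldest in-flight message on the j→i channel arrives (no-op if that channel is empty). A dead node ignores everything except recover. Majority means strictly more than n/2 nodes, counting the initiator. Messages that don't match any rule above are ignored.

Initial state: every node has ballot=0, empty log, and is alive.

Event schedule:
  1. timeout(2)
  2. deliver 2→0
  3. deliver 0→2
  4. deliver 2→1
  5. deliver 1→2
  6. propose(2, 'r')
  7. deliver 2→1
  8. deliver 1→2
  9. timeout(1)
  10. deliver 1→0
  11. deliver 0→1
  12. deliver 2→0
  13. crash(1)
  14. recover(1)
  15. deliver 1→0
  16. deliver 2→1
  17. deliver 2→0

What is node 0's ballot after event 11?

7

[1] timeout(2) → N2(cand b5 [-])
[2] deliver 2→0 → N0(foll b5 [-])
[3] deliver 0→2 → N2(lead b5 [-])
[4] deliver 2→1 → N1(foll b5 [-])
[5] deliver 1→2 → ∅
[6] propose(2,'r') → ∅
[7] deliver 2→1 → N1(foll b5 [r])
[8] deliver 1→2 → N2(lead b5 [r])
[9] timeout(1) → N1(cand b7 [r])
[10] deliver 1→0 → N0(foll b7 [-])
[11] deliver 0→1 → N1(lead b7 [r])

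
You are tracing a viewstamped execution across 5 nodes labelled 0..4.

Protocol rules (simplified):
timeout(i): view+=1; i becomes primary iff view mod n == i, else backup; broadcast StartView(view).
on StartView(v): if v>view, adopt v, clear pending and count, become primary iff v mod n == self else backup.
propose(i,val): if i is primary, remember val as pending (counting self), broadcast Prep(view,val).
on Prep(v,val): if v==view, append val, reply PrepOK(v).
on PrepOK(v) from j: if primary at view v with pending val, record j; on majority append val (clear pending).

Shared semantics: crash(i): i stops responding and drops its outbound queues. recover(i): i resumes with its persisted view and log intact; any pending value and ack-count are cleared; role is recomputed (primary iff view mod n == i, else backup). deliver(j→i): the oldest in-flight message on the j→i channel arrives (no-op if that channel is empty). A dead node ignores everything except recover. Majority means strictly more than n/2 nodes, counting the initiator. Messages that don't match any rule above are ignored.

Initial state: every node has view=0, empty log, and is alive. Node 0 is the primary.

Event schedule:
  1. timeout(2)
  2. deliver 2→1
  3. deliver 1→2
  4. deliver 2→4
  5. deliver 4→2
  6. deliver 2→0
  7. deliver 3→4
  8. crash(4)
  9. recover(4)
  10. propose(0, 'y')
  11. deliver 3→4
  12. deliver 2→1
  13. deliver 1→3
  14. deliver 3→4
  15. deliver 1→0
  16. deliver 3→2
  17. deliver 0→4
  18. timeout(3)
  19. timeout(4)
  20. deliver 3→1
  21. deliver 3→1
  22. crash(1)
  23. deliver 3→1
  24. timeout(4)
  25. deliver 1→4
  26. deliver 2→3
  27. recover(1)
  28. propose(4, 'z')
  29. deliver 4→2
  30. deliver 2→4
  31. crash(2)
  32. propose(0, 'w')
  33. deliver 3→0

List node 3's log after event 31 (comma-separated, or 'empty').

[1] timeout(2) → N2(back v1 [-])
[2] deliver 2→1 → N1(prim v1 [-])
[3] deliver 1→2 → ∅
[4] deliver 2→4 → N4(back v1 [-])
[5] deliver 4→2 → ∅
[6] deliver 2→0 → N0(back v1 [-])
[7] deliver 3→4 → ∅
[8] crash(4) → N4(✗back v1 [-])
[9] recover(4) → N4(back v1 [-])
[10] propose(0,'y') → ∅
[11] deliver 3→4 → ∅
[12] deliver 2→1 → ∅
[13] deliver 1→3 → ∅
[14] deliver 3→4 → ∅
[15] deliver 1→0 → ∅
[16] deliver 3→2 → ∅
[17] deliver 0→4 → ∅
[18] timeout(3) → N3(back v1 [-])
[19] timeout(4) → N4(back v2 [-])
[20] deliver 3→1 → ∅
[21] deliver 3→1 → ∅
[22] crash(1) → N1(✗prim v1 [-])
[23] deliver 3→1 → ∅
[24] timeout(4) → N4(back v3 [-])
[25] deliver 1→4 → ∅
[26] deliver 2→3 → ∅
[27] recover(1) → N1(prim v1 [-])
[28] propose(4,'z') → ∅
[29] deliver 4→2 → N2(prim v2 [-])
[30] deliver 2→4 → ∅
[31] crash(2) → N2(✗prim v2 [-])

empty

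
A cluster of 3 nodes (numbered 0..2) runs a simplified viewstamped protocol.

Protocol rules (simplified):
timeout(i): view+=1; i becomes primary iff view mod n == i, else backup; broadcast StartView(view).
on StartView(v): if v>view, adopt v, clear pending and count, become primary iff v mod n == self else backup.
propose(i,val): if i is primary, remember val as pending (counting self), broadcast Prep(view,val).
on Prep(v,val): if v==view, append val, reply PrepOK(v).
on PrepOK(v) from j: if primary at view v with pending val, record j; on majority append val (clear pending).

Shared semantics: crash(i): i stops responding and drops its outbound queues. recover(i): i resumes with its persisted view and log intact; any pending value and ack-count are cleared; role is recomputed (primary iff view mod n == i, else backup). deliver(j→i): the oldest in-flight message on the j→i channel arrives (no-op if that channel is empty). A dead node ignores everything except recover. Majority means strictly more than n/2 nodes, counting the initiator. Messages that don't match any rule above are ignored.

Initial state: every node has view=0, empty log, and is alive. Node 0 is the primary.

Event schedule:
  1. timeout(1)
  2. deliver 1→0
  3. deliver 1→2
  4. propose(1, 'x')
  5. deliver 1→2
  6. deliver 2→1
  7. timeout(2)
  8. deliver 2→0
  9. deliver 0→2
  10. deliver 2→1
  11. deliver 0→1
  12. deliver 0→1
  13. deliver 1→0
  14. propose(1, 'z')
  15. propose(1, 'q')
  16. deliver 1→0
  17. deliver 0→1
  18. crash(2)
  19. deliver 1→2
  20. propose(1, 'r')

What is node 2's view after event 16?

2

1. timeout(1):  <1:prim v1 ->
2. deliver 1→0:  <0:back v1 ->
3. deliver 1→2:  <2:back v1 ->
4. propose(1,'x'):  nop
5. deliver 1→2:  <2:back v1 x>
6. deliver 2→1:  <1:prim v1 x>
7. timeout(2):  <2:prim v2 x>
8. deliver 2→0:  <0:back v2 ->
9. deliver 0→2:  nop
10. deliver 2→1:  <1:back v2 x>
11. deliver 0→1:  nop
12. deliver 0→1:  nop
13. deliver 1→0:  nop
14. propose(1,'z'):  nop
15. propose(1,'q'):  nop
16. deliver 1→0:  nop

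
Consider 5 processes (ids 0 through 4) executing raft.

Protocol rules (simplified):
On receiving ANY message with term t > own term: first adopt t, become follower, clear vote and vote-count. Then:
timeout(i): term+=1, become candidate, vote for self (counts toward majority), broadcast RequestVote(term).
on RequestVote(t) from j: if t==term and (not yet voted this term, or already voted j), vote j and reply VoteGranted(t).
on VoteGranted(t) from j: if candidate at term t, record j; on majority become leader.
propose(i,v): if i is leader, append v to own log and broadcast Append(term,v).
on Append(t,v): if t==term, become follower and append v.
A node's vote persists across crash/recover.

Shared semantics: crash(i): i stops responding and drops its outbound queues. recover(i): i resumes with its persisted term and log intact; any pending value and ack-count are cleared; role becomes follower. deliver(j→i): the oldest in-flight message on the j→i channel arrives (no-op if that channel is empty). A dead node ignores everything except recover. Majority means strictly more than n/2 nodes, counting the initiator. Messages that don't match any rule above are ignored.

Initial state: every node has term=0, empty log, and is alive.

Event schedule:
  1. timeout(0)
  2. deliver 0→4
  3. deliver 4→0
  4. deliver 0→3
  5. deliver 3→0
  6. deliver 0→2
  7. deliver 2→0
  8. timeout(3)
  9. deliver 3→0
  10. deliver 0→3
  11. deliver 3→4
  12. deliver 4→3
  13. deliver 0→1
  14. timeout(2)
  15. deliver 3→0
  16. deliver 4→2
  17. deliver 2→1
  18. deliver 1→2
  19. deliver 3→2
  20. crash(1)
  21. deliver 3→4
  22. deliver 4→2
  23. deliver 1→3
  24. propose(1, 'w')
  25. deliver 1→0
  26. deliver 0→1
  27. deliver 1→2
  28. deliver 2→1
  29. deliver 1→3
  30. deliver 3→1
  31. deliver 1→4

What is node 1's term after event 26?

[1] timeout(0) → N0(cand t1 [-])
[2] deliver 0→4 → N4(foll t1 [-])
[3] deliver 4→0 → ∅
[4] deliver 0→3 → N3(foll t1 [-])
[5] deliver 3→0 → N0(lead t1 [-])
[6] deliver 0→2 → N2(foll t1 [-])
[7] deliver 2→0 → ∅
[8] timeout(3) → N3(cand t2 [-])
[9] deliver 3→0 → N0(foll t2 [-])
[10] deliver 0→3 → ∅
[11] deliver 3→4 → N4(foll t2 [-])
[12] deliver 4→3 → N3(lead t2 [-])
[13] deliver 0→1 → N1(foll t1 [-])
[14] timeout(2) → N2(cand t2 [-])
[15] deliver 3→0 → ∅
[16] deliver 4→2 → ∅
[17] deliver 2→1 → N1(foll t2 [-])
[18] deliver 1→2 → ∅
[19] deliver 3→2 → ∅
[20] crash(1) → N1(✗foll t2 [-])
[21] deliver 3→4 → ∅
[22] deliver 4→2 → ∅
[23] deliver 1→3 → ∅
[24] propose(1,'w') → ∅
[25] deliver 1→0 → ∅
[26] deliver 0→1 → ∅

2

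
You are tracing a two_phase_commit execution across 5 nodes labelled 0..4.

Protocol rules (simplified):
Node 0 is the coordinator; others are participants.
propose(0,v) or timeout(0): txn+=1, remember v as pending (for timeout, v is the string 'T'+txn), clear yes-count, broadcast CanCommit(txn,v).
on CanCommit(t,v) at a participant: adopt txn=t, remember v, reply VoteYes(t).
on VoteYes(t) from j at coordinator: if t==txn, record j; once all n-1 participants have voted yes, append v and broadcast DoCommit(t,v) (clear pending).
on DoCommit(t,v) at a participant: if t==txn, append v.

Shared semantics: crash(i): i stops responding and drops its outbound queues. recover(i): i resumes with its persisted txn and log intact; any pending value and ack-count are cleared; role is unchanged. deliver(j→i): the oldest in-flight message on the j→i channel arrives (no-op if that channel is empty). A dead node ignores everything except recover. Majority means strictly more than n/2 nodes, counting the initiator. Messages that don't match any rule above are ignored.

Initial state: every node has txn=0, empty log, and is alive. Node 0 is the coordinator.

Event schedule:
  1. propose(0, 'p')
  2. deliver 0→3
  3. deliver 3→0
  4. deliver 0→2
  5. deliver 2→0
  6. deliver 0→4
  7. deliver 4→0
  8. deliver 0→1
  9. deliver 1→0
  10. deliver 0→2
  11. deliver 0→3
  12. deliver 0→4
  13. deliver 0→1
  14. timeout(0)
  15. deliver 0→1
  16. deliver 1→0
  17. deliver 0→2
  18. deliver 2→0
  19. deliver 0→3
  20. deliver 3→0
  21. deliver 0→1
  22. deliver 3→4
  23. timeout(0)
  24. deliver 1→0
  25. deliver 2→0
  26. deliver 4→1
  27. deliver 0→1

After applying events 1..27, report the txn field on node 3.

after 1 — propose(0,'p'): n0:coor/t1/[-]
after 2 — deliver 0→3: n3:part/t1/[-]
after 3 — deliver 3→0: ·
after 4 — deliver 0→2: n2:part/t1/[-]
after 5 — deliver 2→0: ·
after 6 — deliver 0→4: n4:part/t1/[-]
after 7 — deliver 4→0: ·
after 8 — deliver 0→1: n1:part/t1/[-]
after 9 — deliver 1→0: n0:coor/t1/[p]
after 10 — deliver 0→2: n2:part/t1/[p]
after 11 — deliver 0→3: n3:part/t1/[p]
after 12 — deliver 0→4: n4:part/t1/[p]
after 13 — deliver 0→1: n1:part/t1/[p]
after 14 — timeout(0): n0:coor/t2/[p]
after 15 — deliver 0→1: n1:part/t2/[p]
after 16 — deliver 1→0: ·
after 17 — deliver 0→2: n2:part/t2/[p]
after 18 — deliver 2→0: ·
after 19 — deliver 0→3: n3:part/t2/[p]
after 20 — deliver 3→0: ·
after 21 — deliver 0→1: ·
after 22 — deliver 3→4: ·
after 23 — timeout(0): n0:coor/t3/[p]
after 24 — deliver 1→0: ·
after 25 — deliver 2→0: ·
after 26 — deliver 4→1: ·
after 27 — deliver 0→1: n1:part/t3/[p]

2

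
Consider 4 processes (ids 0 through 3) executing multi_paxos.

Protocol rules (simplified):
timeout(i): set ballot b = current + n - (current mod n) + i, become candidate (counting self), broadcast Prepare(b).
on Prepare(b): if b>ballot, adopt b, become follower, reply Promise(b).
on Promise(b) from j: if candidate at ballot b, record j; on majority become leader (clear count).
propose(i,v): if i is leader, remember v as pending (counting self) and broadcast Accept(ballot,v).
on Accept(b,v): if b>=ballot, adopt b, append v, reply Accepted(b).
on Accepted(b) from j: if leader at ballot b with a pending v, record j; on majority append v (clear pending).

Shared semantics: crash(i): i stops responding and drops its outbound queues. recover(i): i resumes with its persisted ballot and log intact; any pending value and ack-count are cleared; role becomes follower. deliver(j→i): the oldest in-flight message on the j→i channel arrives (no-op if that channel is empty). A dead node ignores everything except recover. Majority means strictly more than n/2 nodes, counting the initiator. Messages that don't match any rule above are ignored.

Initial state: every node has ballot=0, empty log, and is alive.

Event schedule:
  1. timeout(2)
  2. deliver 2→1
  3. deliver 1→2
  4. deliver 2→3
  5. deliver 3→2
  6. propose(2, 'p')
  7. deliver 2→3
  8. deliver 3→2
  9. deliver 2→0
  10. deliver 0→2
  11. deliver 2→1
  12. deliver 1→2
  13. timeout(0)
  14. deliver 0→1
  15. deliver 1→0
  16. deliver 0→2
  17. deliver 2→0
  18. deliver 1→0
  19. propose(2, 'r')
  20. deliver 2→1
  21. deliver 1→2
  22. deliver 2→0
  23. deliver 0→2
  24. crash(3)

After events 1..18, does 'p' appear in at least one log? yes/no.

yes

e1 timeout(2): 2[cand,b=6,-]
e2 deliver 2→1: 1[foll,b=6,-]
e3 deliver 1→2: ·
e4 deliver 2→3: 3[foll,b=6,-]
e5 deliver 3→2: 2[lead,b=6,-]
e6 propose(2,'p'): ·
e7 deliver 2→3: 3[foll,b=6,p]
e8 deliver 3→2: ·
e9 deliver 2→0: 0[foll,b=6,-]
e10 deliver 0→2: ·
e11 deliver 2→1: 1[foll,b=6,p]
e12 deliver 1→2: 2[lead,b=6,p]
e13 timeout(0): 0[cand,b=8,-]
e14 deliver 0→1: 1[foll,b=8,p]
e15 deliver 1→0: ·
e16 deliver 0→2: 2[foll,b=8,p]
e17 deliver 2→0: ·
e18 deliver 1→0: ·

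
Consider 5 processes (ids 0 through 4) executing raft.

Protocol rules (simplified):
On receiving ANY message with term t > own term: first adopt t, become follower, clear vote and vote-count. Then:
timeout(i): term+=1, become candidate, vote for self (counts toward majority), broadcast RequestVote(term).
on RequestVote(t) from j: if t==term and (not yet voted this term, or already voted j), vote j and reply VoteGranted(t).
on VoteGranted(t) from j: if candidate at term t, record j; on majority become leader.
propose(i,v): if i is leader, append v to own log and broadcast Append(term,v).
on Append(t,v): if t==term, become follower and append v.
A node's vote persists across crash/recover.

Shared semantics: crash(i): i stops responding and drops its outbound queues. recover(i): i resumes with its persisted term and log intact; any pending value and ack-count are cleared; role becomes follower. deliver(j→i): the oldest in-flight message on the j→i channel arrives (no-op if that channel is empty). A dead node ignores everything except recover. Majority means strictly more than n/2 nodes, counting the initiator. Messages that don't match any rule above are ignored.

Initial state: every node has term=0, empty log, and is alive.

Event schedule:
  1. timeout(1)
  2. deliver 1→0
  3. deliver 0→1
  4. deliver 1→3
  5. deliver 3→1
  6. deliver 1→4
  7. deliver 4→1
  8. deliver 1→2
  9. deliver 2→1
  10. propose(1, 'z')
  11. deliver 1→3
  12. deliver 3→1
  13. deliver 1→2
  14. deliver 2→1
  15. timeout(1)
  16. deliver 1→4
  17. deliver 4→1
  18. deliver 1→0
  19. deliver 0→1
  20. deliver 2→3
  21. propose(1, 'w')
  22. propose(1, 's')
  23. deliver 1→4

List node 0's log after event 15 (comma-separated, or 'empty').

after 1 — timeout(1): n1:cand/t1/[-]
after 2 — deliver 1→0: n0:foll/t1/[-]
after 3 — deliver 0→1: ·
after 4 — deliver 1→3: n3:foll/t1/[-]
after 5 — deliver 3→1: n1:lead/t1/[-]
after 6 — deliver 1→4: n4:foll/t1/[-]
after 7 — deliver 4→1: ·
after 8 — deliver 1→2: n2:foll/t1/[-]
after 9 — deliver 2→1: ·
after 10 — propose(1,'z'): n1:lead/t1/[z]
after 11 — deliver 1→3: n3:foll/t1/[z]
after 12 — deliver 3→1: ·
after 13 — deliver 1→2: n2:foll/t1/[z]
after 14 — deliver 2→1: ·
after 15 — timeout(1): n1:cand/t2/[z]

empty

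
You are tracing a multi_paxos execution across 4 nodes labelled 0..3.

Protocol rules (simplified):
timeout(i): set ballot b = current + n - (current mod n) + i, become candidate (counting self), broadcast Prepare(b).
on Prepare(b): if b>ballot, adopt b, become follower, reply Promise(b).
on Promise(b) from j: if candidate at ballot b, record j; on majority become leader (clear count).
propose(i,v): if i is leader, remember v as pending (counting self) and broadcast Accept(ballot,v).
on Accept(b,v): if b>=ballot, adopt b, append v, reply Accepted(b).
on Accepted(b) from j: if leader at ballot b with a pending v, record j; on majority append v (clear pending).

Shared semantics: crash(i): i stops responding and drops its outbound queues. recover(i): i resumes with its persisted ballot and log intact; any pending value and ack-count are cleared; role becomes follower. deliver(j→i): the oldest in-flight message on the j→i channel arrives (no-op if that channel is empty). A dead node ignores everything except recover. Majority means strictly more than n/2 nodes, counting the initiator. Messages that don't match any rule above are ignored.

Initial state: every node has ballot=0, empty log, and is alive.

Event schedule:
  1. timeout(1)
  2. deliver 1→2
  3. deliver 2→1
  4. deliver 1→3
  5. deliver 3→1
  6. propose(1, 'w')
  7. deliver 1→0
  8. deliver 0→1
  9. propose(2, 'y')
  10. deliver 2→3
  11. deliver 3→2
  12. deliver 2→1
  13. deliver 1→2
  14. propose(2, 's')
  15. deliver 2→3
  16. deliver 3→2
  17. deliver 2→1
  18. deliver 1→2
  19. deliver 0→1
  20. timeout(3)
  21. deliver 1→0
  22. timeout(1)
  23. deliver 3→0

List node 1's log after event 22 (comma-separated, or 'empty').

empty

1. timeout(1):  <1:cand b5 ->
2. deliver 1→2:  <2:foll b5 ->
3. deliver 2→1:  nop
4. deliver 1→3:  <3:foll b5 ->
5. deliver 3→1:  <1:lead b5 ->
6. propose(1,'w'):  nop
7. deliver 1→0:  <0:foll b5 ->
8. deliver 0→1:  nop
9. propose(2,'y'):  nop
10. deliver 2→3:  nop
11. deliver 3→2:  nop
12. deliver 2→1:  nop
13. deliver 1→2:  <2:foll b5 w>
14. propose(2,'s'):  nop
15. deliver 2→3:  nop
16. deliver 3→2:  nop
17. deliver 2→1:  nop
18. deliver 1→2:  nop
19. deliver 0→1:  nop
20. timeout(3):  <3:cand b11 ->
21. deliver 1→0:  <0:foll b5 w>
22. timeout(1):  <1:cand b9 ->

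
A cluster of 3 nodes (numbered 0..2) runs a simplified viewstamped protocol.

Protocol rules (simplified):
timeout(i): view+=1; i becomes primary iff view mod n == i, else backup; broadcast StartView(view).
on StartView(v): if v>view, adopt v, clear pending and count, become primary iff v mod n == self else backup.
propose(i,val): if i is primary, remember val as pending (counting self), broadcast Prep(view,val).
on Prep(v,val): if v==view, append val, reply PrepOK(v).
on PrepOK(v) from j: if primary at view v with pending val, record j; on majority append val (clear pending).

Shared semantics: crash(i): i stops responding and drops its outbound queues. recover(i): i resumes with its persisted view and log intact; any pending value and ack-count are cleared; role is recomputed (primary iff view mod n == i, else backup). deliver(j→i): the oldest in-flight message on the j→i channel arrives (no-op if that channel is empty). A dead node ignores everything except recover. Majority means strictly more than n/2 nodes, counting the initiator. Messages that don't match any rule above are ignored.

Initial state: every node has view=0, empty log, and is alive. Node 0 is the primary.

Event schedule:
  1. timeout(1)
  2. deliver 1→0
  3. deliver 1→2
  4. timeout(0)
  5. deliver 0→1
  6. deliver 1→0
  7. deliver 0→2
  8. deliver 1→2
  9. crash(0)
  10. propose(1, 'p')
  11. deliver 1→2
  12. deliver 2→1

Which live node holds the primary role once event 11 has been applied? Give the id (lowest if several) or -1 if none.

2

step 1 timeout(1): 1={prim,v=1,log=-}
step 2 deliver 1→0: 0={back,v=1,log=-}
step 3 deliver 1→2: 2={back,v=1,log=-}
step 4 timeout(0): 0={back,v=2,log=-}
step 5 deliver 0→1: 1={back,v=2,log=-}
step 6 deliver 1→0: —
step 7 deliver 0→2: 2={prim,v=2,log=-}
step 8 deliver 1→2: —
step 9 crash(0): 0={✗back,v=2,log=-}
step 10 propose(1,'p'): —
step 11 deliver 1→2: —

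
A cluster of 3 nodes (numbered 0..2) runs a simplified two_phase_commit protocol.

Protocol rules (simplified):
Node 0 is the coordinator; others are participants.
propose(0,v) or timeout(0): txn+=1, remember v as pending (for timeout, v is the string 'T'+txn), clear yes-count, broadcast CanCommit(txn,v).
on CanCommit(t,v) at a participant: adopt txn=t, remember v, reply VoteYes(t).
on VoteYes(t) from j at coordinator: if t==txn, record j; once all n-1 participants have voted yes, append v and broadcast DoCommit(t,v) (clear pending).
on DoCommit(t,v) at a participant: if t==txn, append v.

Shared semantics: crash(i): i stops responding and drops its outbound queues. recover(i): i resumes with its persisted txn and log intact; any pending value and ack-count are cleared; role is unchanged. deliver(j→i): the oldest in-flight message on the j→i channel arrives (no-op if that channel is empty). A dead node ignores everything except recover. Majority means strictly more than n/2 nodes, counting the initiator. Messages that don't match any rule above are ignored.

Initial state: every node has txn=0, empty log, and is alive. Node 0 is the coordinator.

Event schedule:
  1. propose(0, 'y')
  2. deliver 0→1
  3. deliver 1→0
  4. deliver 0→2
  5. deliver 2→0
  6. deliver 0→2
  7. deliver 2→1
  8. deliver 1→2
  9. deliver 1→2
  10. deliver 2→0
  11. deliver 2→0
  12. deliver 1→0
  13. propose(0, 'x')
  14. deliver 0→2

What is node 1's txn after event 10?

1

after 1 — propose(0,'y'): n0:coor/t1/[-]
after 2 — deliver 0→1: n1:part/t1/[-]
after 3 — deliver 1→0: ·
after 4 — deliver 0→2: n2:part/t1/[-]
after 5 — deliver 2→0: n0:coor/t1/[y]
after 6 — deliver 0→2: n2:part/t1/[y]
after 7 — deliver 2→1: ·
after 8 — deliver 1→2: ·
after 9 — deliver 1→2: ·
after 10 — deliver 2→0: ·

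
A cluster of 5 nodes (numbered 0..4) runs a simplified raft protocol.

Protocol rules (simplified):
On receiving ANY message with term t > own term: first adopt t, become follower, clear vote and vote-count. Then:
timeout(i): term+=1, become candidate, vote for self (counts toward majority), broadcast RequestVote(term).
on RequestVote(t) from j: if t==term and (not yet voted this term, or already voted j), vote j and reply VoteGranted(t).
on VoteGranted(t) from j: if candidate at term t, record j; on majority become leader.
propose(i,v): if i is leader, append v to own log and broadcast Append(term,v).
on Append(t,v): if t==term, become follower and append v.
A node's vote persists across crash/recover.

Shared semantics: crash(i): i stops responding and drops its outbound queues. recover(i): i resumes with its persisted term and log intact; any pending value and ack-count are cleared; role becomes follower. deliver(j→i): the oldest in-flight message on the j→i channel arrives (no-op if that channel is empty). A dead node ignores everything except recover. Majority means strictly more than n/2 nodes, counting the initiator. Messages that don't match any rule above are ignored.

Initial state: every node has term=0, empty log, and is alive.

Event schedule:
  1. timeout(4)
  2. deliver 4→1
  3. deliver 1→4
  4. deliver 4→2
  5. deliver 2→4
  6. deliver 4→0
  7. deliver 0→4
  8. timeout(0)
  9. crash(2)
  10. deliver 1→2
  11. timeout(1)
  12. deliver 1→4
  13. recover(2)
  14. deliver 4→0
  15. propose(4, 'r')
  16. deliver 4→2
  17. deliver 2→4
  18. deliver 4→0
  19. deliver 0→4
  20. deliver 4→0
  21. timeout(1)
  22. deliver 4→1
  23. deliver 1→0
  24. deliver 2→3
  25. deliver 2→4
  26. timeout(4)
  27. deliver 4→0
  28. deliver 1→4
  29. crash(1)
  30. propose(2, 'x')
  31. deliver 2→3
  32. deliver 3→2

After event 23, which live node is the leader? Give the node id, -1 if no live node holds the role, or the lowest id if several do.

[1] timeout(4) → N4(cand t1 [-])
[2] deliver 4→1 → N1(foll t1 [-])
[3] deliver 1→4 → ∅
[4] deliver 4→2 → N2(foll t1 [-])
[5] deliver 2→4 → N4(lead t1 [-])
[6] deliver 4→0 → N0(foll t1 [-])
[7] deliver 0→4 → ∅
[8] timeout(0) → N0(cand t2 [-])
[9] crash(2) → N2(✗foll t1 [-])
[10] deliver 1→2 → ∅
[11] timeout(1) → N1(cand t2 [-])
[12] deliver 1→4 → N4(foll t2 [-])
[13] recover(2) → N2(foll t1 [-])
[14] deliver 4→0 → ∅
[15] propose(4,'r') → ∅
[16] deliver 4→2 → ∅
[17] deliver 2→4 → ∅
[18] deliver 4→0 → ∅
[19] deliver 0→4 → ∅
[20] deliver 4→0 → ∅
[21] timeout(1) → N1(cand t3 [-])
[22] deliver 4→1 → ∅
[23] deliver 1→0 → ∅

-1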